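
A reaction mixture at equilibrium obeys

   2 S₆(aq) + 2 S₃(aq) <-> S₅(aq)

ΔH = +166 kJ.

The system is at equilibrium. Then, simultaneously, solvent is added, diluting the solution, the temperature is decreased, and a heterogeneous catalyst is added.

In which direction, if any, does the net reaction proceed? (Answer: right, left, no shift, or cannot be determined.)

Dilution lowers every aqueous concentration by the same factor. Δn_aq = 1 − 4 = -3, so the system shifts toward the side with more dissolved moles — to the left.
The forward reaction is endothermic. Lowering T favours the exothermic direction — shift to the left.
A catalyst speeds both forward and reverse rates equally; it changes neither Q nor K — no shift from this change.
Only the nonzero effect(s) matter; the net shift is to the left.

left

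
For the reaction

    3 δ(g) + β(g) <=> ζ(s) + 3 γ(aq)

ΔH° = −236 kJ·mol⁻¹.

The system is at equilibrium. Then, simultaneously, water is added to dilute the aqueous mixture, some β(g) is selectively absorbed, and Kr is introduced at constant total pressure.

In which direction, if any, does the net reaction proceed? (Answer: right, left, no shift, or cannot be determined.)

cannot be determined

Dilution lowers every aqueous concentration by the same factor. Δn_aq = 3 − 0 = +3, so the system shifts toward the side with more dissolved moles — to the right.
Removing β (g), a reactant, drives the reaction to the left.
Adding inert gas at constant total pressure expands the volume and lowers every reacting partial pressure. With Δn_gas = 0 − 4 = -4, Q moves away from K toward the side with fewer gas moles, so the system shifts toward the side with more gas moles — to the left.
The individual effects push in opposite directions; without quantitative information the net direction cannot be determined.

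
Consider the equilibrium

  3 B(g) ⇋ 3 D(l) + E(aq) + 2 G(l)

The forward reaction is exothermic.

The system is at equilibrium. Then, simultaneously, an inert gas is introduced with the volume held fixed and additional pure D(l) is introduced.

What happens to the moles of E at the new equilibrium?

unchanged

At constant volume, adding an inert gas leaves every reacting species' partial pressure unchanged, so Q is unchanged — no shift from this change.
D is a pure liquid; its activity is 1 regardless of amount, so Q is unaffected — no shift from this change.
No net shift occurs, so the amount of E is unchanged.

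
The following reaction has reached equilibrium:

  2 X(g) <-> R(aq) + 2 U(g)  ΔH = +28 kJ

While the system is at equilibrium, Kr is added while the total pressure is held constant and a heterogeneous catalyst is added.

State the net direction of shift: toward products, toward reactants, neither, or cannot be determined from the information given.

Adding inert gas at constant total pressure expands the volume, scaling every reacting partial pressure by the same factor. Δn_gas = 2 − 2 = 0, so Q is unchanged — no shift.
A catalyst speeds both forward and reverse rates equally; it changes neither Q nor K — no shift from this change.
None of the changes alters Q relative to K, so there is no net shift.

no shift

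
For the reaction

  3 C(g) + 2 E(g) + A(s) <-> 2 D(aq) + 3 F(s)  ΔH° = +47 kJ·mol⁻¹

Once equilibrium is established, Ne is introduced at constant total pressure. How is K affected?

The equilibrium constant depends only on temperature. This perturbation may move the position of equilibrium, but since T is unchanged, K itself is unchanged.

unchanged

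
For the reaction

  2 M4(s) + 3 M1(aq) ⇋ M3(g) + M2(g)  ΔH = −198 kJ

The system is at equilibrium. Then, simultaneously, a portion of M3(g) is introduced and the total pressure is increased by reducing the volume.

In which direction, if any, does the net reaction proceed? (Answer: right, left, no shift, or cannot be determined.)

Adding M3 (g), a product, drives the reaction to the left.
Gas moles: reactants 0, products 2 (Δn_gas = +2). Compression shifts the system toward the side with fewer moles of gas — to the left.
All effects act in the same direction — net shift to the left.

left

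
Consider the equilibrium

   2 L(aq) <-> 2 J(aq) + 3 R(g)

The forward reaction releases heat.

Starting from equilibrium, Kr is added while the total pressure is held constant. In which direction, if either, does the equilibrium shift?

Adding inert gas at constant total pressure expands the volume and lowers every reacting partial pressure. With Δn_gas = 3 − 0 = +3, Q moves away from K toward the side with fewer gas moles, so the system shifts toward the side with more gas moles — to the right.

right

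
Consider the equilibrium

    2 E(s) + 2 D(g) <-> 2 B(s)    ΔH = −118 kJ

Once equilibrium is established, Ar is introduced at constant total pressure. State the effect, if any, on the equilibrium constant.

The equilibrium constant depends only on temperature. This perturbation may move the position of equilibrium, but since T is unchanged, K itself is unchanged.

unchanged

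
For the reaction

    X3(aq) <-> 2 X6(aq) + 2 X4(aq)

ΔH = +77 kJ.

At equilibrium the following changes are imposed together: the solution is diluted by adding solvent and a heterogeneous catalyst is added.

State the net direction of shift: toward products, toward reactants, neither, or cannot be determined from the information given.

Dilution lowers every aqueous concentration by the same factor. Δn_aq = 4 − 1 = +3, so the system shifts toward the side with more dissolved moles — to the right.
A catalyst speeds both forward and reverse rates equally; it changes neither Q nor K — no shift from this change.
Only the nonzero effect(s) matter; the net shift is to the right.

right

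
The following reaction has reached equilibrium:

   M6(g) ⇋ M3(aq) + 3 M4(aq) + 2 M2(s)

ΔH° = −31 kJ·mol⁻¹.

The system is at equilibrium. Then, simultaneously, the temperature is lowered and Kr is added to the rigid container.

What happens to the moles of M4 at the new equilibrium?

increases

The forward reaction is exothermic. Lowering T favours the exothermic direction — shift to the right.
At constant volume, adding an inert gas leaves every reacting species' partial pressure unchanged, so Q is unchanged — no shift from this change.
The net shift is to the right. M4 is a product, so its amount increases.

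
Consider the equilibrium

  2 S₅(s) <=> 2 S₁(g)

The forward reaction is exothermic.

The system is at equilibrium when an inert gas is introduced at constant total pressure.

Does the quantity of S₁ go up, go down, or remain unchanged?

increases

Adding inert gas at constant total pressure expands the volume and lowers every reacting partial pressure. With Δn_gas = 2 − 0 = +2, Q moves away from K toward the side with fewer gas moles, so the system shifts toward the side with more gas moles — to the right.
The net shift is to the right. S₁ is a product, so its amount increases.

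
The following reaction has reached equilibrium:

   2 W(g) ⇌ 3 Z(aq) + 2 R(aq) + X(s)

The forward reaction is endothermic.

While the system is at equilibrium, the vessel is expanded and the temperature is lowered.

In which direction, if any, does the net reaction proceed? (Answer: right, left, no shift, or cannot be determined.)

Gas moles: reactants 2, products 0 (Δn_gas = -2). Expansion shifts the system toward the side with more moles of gas — to the left.
The forward reaction is endothermic. Lowering T favours the exothermic direction — shift to the left.
All effects act in the same direction — net shift to the left.

left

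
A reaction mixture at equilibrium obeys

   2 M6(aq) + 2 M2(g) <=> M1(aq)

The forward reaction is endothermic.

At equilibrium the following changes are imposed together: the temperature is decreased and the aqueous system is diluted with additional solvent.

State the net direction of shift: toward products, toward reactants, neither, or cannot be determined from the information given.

The forward reaction is endothermic. Lowering T favours the exothermic direction — shift to the left.
Dilution lowers every aqueous concentration by the same factor. Δn_aq = 1 − 2 = -1, so the system shifts toward the side with more dissolved moles — to the left.
All effects act in the same direction — net shift to the left.

left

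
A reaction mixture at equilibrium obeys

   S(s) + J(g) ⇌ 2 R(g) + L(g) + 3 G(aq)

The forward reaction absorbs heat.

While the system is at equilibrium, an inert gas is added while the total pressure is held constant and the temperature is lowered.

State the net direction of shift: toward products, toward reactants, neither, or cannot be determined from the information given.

cannot be determined

Adding inert gas at constant total pressure expands the volume and lowers every reacting partial pressure. With Δn_gas = 3 − 1 = +2, Q moves away from K toward the side with fewer gas moles, so the system shifts toward the side with more gas moles — to the right.
The forward reaction is endothermic. Lowering T favours the exothermic direction — shift to the left.
The individual effects push in opposite directions; without quantitative information the net direction cannot be determined.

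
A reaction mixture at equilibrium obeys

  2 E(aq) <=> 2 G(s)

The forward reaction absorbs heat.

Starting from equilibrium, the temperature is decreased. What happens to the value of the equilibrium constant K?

decreases

K depends on temperature via the van 't Hoff relation. The forward reaction is endothermic, so lowering T decreases K.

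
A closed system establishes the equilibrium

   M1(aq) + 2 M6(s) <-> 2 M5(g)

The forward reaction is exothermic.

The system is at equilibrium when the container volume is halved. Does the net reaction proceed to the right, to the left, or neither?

left

Gas moles: reactants 0, products 2 (Δn_gas = +2). Compression shifts the system toward the side with fewer moles of gas — to the left.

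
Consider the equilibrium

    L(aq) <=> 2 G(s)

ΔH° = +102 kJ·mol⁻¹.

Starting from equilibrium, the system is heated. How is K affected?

increases

K depends on temperature via the van 't Hoff relation. The forward reaction is endothermic, so raising T increases K.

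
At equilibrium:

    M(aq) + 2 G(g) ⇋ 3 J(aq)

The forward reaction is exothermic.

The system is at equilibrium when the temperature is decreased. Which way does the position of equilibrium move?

The forward reaction is exothermic. Lowering T favours the exothermic direction — shift to the right.

right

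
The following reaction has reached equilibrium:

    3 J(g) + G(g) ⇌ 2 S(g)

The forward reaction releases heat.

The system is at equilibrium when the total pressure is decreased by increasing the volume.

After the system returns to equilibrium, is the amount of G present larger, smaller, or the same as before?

Gas moles: reactants 4, products 2 (Δn_gas = -2). Expansion shifts the system toward the side with more moles of gas — to the left.
The net shift is to the left. G is a reactant, so its amount increases.

increases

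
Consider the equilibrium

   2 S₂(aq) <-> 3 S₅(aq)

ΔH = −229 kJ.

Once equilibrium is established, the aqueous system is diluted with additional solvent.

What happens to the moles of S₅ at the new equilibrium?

Dilution lowers every aqueous concentration by the same factor. Δn_aq = 3 − 2 = +1, so the system shifts toward the side with more dissolved moles — to the right.
The net shift is to the right. S₅ is a product, so its amount increases.

increases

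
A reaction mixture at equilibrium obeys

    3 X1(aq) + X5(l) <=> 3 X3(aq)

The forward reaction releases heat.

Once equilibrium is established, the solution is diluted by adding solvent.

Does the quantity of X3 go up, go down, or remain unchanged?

unchanged

Dilution scales every aqueous concentration by the same factor. Δn_aq = 3 − 3 = 0, so Q is unchanged — no shift.
No net shift occurs, so the amount of X3 is unchanged.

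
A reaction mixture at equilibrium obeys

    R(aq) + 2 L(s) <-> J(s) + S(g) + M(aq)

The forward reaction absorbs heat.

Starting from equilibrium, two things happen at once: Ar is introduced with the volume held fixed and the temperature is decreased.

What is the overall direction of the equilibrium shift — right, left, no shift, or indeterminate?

left

At constant volume, adding an inert gas leaves every reacting species' partial pressure unchanged, so Q is unchanged — no shift from this change.
The forward reaction is endothermic. Lowering T favours the exothermic direction — shift to the left.
Only the nonzero effect(s) matter; the net shift is to the left.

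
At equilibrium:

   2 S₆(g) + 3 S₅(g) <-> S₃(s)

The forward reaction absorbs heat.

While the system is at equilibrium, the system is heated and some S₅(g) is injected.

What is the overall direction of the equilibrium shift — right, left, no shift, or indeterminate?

right

The forward reaction is endothermic. Raising T favours the endothermic direction — shift to the right.
Adding S₅ (g), a reactant, drives the reaction to the right.
All effects act in the same direction — net shift to the right.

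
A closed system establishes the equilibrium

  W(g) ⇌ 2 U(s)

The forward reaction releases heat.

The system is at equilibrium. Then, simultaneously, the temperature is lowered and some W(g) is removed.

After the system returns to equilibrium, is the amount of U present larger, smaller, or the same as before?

The forward reaction is exothermic. Lowering T favours the exothermic direction — shift to the right.
Removing W (g), a reactant, drives the reaction to the left.
The two effects oppose each other, so the net shift — and hence the change in U — cannot be determined from the given information.

cannot be determined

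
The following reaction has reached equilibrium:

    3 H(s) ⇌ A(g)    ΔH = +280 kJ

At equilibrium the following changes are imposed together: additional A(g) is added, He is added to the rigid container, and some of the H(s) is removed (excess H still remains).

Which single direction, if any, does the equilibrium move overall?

Adding A (g), a product, drives the reaction to the left.
At constant volume, adding an inert gas leaves every reacting species' partial pressure unchanged, so Q is unchanged — no shift from this change.
H is a pure solid; its activity is 1 regardless of amount, so Q is unaffected — no shift from this change.
Only the nonzero effect(s) matter; the net shift is to the left.

left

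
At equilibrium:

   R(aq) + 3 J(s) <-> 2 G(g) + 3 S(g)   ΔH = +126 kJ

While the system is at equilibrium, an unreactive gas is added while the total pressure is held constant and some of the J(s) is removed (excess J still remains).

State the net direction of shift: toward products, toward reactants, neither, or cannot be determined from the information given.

right

Adding inert gas at constant total pressure expands the volume and lowers every reacting partial pressure. With Δn_gas = 5 − 0 = +5, Q moves away from K toward the side with fewer gas moles, so the system shifts toward the side with more gas moles — to the right.
J is a pure solid; its activity is 1 regardless of amount, so Q is unaffected — no shift from this change.
Only the nonzero effect(s) matter; the net shift is to the right.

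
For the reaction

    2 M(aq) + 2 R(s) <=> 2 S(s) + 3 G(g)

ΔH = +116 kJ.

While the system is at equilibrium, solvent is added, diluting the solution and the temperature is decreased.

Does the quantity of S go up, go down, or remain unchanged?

decreases

Dilution lowers every aqueous concentration by the same factor. Δn_aq = 0 − 2 = -2, so the system shifts toward the side with more dissolved moles — to the left.
The forward reaction is endothermic. Lowering T favours the exothermic direction — shift to the left.
The net shift is to the left. S is a product, so its amount decreases.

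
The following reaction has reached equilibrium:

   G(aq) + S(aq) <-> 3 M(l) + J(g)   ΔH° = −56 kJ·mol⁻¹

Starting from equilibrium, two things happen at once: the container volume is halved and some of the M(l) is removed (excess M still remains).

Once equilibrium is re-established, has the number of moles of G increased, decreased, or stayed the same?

Gas moles: reactants 0, products 1 (Δn_gas = +1). Compression shifts the system toward the side with fewer moles of gas — to the left.
M is a pure liquid; its activity is 1 regardless of amount, so Q is unaffected — no shift from this change.
The net shift is to the left. G is a reactant, so its amount increases.

increases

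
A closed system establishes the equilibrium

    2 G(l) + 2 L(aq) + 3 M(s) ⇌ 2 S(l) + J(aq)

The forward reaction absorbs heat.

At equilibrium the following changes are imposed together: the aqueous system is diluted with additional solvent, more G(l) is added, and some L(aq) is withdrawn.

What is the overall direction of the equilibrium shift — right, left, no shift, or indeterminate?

Dilution lowers every aqueous concentration by the same factor. Δn_aq = 1 − 2 = -1, so the system shifts toward the side with more dissolved moles — to the left.
G is a pure liquid; its activity is 1 regardless of amount, so Q is unaffected — no shift from this change.
Removing L (aq), a reactant, drives the reaction to the left.
Only the nonzero effect(s) matter; the net shift is to the left.

left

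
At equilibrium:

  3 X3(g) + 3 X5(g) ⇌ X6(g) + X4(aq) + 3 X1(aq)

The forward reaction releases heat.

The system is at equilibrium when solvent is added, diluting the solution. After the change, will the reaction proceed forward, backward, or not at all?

right

Dilution lowers every aqueous concentration by the same factor. Δn_aq = 4 − 0 = +4, so the system shifts toward the side with more dissolved moles — to the right.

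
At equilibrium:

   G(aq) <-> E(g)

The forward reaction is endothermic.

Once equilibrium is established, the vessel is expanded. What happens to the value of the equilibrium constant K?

unchanged

The equilibrium constant depends only on temperature. This perturbation may move the position of equilibrium, but since T is unchanged, K itself is unchanged.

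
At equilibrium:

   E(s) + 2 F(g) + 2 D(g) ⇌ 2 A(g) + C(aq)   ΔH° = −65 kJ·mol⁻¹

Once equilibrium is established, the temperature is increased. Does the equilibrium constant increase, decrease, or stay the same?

K depends on temperature via the van 't Hoff relation. The forward reaction is exothermic, so raising T decreases K.

decreases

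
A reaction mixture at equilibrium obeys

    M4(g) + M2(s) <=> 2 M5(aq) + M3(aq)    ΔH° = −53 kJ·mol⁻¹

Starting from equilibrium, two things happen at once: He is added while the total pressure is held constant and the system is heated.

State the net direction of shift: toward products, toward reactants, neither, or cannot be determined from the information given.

Adding inert gas at constant total pressure expands the volume and lowers every reacting partial pressure. With Δn_gas = 0 − 1 = -1, Q moves away from K toward the side with fewer gas moles, so the system shifts toward the side with more gas moles — to the left.
The forward reaction is exothermic. Raising T favours the endothermic direction — shift to the left.
All effects act in the same direction — net shift to the left.

left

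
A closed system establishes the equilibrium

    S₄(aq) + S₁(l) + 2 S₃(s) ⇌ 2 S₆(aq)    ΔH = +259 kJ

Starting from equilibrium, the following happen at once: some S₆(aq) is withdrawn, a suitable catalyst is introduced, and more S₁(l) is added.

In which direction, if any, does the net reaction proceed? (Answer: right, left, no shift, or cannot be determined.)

right

Removing S₆ (aq), a product, drives the reaction to the right.
A catalyst speeds both forward and reverse rates equally; it changes neither Q nor K — no shift from this change.
S₁ is a pure liquid; its activity is 1 regardless of amount, so Q is unaffected — no shift from this change.
Only the nonzero effect(s) matter; the net shift is to the right.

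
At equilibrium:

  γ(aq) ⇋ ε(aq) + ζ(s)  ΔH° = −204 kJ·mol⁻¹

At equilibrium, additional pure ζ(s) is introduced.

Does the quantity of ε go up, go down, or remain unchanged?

ζ is a pure solid; its activity is 1 regardless of amount, so Q is unaffected — no shift from this change.
No net shift occurs, so the amount of ε is unchanged.

unchanged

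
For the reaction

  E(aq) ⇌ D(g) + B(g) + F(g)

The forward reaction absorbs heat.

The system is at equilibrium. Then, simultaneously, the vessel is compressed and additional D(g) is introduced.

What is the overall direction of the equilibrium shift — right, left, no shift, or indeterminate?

left

Gas moles: reactants 0, products 3 (Δn_gas = +3). Compression shifts the system toward the side with fewer moles of gas — to the left.
Adding D (g), a product, drives the reaction to the left.
All effects act in the same direction — net shift to the left.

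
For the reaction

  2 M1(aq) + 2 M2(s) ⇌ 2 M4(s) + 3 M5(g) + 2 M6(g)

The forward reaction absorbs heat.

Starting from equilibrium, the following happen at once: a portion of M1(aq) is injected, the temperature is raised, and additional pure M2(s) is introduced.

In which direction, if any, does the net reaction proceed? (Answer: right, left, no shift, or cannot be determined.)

Adding M1 (aq), a reactant, drives the reaction to the right.
The forward reaction is endothermic. Raising T favours the endothermic direction — shift to the right.
M2 is a pure solid; its activity is 1 regardless of amount, so Q is unaffected — no shift from this change.
Only the nonzero effect(s) matter; the net shift is to the right.

right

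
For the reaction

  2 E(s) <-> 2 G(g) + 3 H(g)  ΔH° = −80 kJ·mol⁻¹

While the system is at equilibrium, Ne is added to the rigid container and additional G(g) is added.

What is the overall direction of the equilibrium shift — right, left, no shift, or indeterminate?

left

At constant volume, adding an inert gas leaves every reacting species' partial pressure unchanged, so Q is unchanged — no shift from this change.
Adding G (g), a product, drives the reaction to the left.
Only the nonzero effect(s) matter; the net shift is to the left.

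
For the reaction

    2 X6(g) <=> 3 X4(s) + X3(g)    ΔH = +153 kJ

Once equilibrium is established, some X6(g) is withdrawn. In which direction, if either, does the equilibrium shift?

left

Removing X6 (g), a reactant, drives the reaction to the left.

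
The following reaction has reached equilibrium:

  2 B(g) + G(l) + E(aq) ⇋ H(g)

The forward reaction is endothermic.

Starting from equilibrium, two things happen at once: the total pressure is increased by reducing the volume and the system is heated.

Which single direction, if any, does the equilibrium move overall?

Gas moles: reactants 2, products 1 (Δn_gas = -1). Compression shifts the system toward the side with fewer moles of gas — to the right.
The forward reaction is endothermic. Raising T favours the endothermic direction — shift to the right.
All effects act in the same direction — net shift to the right.

right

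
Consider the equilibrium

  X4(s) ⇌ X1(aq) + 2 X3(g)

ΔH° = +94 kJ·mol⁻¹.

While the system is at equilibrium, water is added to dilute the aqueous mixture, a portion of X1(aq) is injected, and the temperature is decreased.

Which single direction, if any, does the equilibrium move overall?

cannot be determined

Dilution lowers every aqueous concentration by the same factor. Δn_aq = 1 − 0 = +1, so the system shifts toward the side with more dissolved moles — to the right.
Adding X1 (aq), a product, drives the reaction to the left.
The forward reaction is endothermic. Lowering T favours the exothermic direction — shift to the left.
The individual effects push in opposite directions; without quantitative information the net direction cannot be determined.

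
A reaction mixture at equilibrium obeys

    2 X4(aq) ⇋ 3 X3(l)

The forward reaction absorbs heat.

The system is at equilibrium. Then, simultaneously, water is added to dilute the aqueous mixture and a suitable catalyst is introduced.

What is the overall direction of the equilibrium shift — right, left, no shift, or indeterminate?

Dilution lowers every aqueous concentration by the same factor. Δn_aq = 0 − 2 = -2, so the system shifts toward the side with more dissolved moles — to the left.
A catalyst speeds both forward and reverse rates equally; it changes neither Q nor K — no shift from this change.
Only the nonzero effect(s) matter; the net shift is to the left.

left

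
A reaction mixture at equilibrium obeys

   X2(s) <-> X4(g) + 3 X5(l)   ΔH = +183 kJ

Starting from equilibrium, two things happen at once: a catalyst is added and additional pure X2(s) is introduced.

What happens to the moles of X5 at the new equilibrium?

A catalyst speeds both forward and reverse rates equally; it changes neither Q nor K — no shift from this change.
X2 is a pure solid; its activity is 1 regardless of amount, so Q is unaffected — no shift from this change.
No net shift occurs, so the amount of X5 is unchanged.

unchanged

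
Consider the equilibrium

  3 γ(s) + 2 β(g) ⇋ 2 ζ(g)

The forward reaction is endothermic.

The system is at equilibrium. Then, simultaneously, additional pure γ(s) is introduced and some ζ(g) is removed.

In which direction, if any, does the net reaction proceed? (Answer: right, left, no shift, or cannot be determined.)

γ is a pure solid; its activity is 1 regardless of amount, so Q is unaffected — no shift from this change.
Removing ζ (g), a product, drives the reaction to the right.
Only the nonzero effect(s) matter; the net shift is to the right.

right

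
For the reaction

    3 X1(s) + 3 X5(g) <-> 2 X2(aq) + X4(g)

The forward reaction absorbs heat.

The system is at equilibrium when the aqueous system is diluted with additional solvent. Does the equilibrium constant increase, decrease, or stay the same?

The equilibrium constant depends only on temperature. This perturbation may move the position of equilibrium, but since T is unchanged, K itself is unchanged.

unchanged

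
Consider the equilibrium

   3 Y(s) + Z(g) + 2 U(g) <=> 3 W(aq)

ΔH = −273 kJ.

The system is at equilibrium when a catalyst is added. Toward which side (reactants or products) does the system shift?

A catalyst speeds both forward and reverse rates equally; it changes neither Q nor K — no shift from this change.

no shift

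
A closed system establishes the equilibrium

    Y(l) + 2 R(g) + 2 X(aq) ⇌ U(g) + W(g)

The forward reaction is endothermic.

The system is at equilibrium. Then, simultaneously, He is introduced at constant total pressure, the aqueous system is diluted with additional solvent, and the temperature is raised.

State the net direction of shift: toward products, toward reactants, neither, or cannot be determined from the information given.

cannot be determined

Adding inert gas at constant total pressure expands the volume, scaling every reacting partial pressure by the same factor. Δn_gas = 2 − 2 = 0, so Q is unchanged — no shift.
Dilution lowers every aqueous concentration by the same factor. Δn_aq = 0 − 2 = -2, so the system shifts toward the side with more dissolved moles — to the left.
The forward reaction is endothermic. Raising T favours the endothermic direction — shift to the right.
The individual effects push in opposite directions; without quantitative information the net direction cannot be determined.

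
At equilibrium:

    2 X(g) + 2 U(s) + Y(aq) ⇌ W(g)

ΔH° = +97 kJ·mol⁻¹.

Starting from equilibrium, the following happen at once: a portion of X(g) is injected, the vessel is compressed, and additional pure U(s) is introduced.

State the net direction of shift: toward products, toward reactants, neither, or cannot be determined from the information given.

Adding X (g), a reactant, drives the reaction to the right.
Gas moles: reactants 2, products 1 (Δn_gas = -1). Compression shifts the system toward the side with fewer moles of gas — to the right.
U is a pure solid; its activity is 1 regardless of amount, so Q is unaffected — no shift from this change.
Only the nonzero effect(s) matter; the net shift is to the right.

right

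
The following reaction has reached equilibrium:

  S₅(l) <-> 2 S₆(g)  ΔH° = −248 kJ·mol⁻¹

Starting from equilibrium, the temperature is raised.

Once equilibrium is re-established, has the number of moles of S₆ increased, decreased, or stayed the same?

decreases

The forward reaction is exothermic. Raising T favours the endothermic direction — shift to the left.
The net shift is to the left. S₆ is a product, so its amount decreases.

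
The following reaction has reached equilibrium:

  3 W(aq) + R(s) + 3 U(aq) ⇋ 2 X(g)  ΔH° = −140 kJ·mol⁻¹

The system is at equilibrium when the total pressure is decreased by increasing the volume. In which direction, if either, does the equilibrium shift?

Gas moles: reactants 0, products 2 (Δn_gas = +2). Expansion shifts the system toward the side with more moles of gas — to the right.

right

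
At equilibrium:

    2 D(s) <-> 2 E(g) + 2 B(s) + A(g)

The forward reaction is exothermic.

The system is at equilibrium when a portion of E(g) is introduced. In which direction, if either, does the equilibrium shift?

Adding E (g), a product, drives the reaction to the left.

left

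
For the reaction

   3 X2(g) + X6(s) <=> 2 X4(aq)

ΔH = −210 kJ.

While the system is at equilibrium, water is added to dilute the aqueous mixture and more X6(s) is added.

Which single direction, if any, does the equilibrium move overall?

Dilution lowers every aqueous concentration by the same factor. Δn_aq = 2 − 0 = +2, so the system shifts toward the side with more dissolved moles — to the right.
X6 is a pure solid; its activity is 1 regardless of amount, so Q is unaffected — no shift from this change.
Only the nonzero effect(s) matter; the net shift is to the right.

right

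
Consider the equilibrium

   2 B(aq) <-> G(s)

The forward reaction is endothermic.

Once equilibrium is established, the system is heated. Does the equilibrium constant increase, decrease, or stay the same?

increases

K depends on temperature via the van 't Hoff relation. The forward reaction is endothermic, so raising T increases K.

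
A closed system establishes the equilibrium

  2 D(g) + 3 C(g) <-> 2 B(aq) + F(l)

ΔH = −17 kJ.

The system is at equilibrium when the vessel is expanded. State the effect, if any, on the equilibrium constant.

The equilibrium constant depends only on temperature. This perturbation may move the position of equilibrium, but since T is unchanged, K itself is unchanged.

unchanged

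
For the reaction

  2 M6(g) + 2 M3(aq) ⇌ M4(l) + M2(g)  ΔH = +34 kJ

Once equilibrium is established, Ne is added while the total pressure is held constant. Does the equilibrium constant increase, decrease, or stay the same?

The equilibrium constant depends only on temperature. This perturbation may move the position of equilibrium, but since T is unchanged, K itself is unchanged.

unchanged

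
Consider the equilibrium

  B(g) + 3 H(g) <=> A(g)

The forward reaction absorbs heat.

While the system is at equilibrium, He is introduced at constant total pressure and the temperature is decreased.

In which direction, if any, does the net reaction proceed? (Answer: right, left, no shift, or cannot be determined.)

Adding inert gas at constant total pressure expands the volume and lowers every reacting partial pressure. With Δn_gas = 1 − 4 = -3, Q moves away from K toward the side with fewer gas moles, so the system shifts toward the side with more gas moles — to the left.
The forward reaction is endothermic. Lowering T favours the exothermic direction — shift to the left.
All effects act in the same direction — net shift to the left.

left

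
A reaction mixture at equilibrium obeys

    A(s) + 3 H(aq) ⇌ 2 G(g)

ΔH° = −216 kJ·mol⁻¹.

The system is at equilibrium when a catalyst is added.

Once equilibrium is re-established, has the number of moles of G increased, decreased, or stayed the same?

A catalyst speeds both forward and reverse rates equally; it changes neither Q nor K — no shift from this change.
No net shift occurs, so the amount of G is unchanged.

unchanged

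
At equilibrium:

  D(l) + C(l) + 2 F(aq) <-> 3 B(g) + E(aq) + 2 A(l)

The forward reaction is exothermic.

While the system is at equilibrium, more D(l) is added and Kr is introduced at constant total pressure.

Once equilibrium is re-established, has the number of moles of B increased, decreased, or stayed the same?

increases

D is a pure liquid; its activity is 1 regardless of amount, so Q is unaffected — no shift from this change.
Adding inert gas at constant total pressure expands the volume and lowers every reacting partial pressure. With Δn_gas = 3 − 0 = +3, Q moves away from K toward the side with fewer gas moles, so the system shifts toward the side with more gas moles — to the right.
The net shift is to the right. B is a product, so its amount increases.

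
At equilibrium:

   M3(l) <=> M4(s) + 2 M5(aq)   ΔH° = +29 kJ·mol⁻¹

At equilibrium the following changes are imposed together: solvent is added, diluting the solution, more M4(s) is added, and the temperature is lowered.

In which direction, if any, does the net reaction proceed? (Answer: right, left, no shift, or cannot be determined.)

cannot be determined

Dilution lowers every aqueous concentration by the same factor. Δn_aq = 2 − 0 = +2, so the system shifts toward the side with more dissolved moles — to the right.
M4 is a pure solid; its activity is 1 regardless of amount, so Q is unaffected — no shift from this change.
The forward reaction is endothermic. Lowering T favours the exothermic direction — shift to the left.
The individual effects push in opposite directions; without quantitative information the net direction cannot be determined.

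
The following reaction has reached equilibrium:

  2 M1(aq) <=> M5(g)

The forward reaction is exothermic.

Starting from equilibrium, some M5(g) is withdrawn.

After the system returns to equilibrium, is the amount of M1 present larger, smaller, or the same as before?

decreases

Removing M5 (g), a product, drives the reaction to the right.
The net shift is to the right. M1 is a reactant, so its amount decreases.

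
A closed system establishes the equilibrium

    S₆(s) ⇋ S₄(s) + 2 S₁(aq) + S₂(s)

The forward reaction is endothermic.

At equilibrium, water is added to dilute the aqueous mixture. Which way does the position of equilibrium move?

right

Dilution lowers every aqueous concentration by the same factor. Δn_aq = 2 − 0 = +2, so the system shifts toward the side with more dissolved moles — to the right.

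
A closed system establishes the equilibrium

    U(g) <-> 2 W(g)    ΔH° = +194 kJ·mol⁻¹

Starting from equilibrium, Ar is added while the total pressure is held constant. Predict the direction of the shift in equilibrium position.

right

Adding inert gas at constant total pressure expands the volume and lowers every reacting partial pressure. With Δn_gas = 2 − 1 = +1, Q moves away from K toward the side with fewer gas moles, so the system shifts toward the side with more gas moles — to the right.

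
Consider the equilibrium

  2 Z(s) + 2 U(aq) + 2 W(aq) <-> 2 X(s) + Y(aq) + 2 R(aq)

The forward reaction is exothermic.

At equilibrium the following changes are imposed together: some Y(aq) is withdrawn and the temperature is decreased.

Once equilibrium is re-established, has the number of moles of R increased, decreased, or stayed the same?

Removing Y (aq), a product, drives the reaction to the right.
The forward reaction is exothermic. Lowering T favours the exothermic direction — shift to the right.
The net shift is to the right. R is a product, so its amount increases.

increases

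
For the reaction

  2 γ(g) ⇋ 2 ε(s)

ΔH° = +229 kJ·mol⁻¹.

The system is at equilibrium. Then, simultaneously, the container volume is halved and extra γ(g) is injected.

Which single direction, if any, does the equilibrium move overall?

Gas moles: reactants 2, products 0 (Δn_gas = -2). Compression shifts the system toward the side with fewer moles of gas — to the right.
Adding γ (g), a reactant, drives the reaction to the right.
All effects act in the same direction — net shift to the right.

right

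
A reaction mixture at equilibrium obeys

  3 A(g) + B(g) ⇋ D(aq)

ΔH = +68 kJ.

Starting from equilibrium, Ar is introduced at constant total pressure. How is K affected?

The equilibrium constant depends only on temperature. This perturbation may move the position of equilibrium, but since T is unchanged, K itself is unchanged.

unchanged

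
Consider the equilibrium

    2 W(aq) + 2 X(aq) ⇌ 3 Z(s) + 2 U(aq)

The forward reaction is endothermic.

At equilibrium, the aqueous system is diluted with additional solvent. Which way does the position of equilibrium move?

Dilution lowers every aqueous concentration by the same factor. Δn_aq = 2 − 4 = -2, so the system shifts toward the side with more dissolved moles — to the left.

left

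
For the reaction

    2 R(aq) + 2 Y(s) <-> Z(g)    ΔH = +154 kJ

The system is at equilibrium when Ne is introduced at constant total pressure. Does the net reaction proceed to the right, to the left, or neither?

right

Adding inert gas at constant total pressure expands the volume and lowers every reacting partial pressure. With Δn_gas = 1 − 0 = +1, Q moves away from K toward the side with fewer gas moles, so the system shifts toward the side with more gas moles — to the right.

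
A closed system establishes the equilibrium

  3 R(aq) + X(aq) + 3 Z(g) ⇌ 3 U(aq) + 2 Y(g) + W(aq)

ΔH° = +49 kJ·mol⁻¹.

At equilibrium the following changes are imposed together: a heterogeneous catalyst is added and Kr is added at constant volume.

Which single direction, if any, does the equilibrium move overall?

A catalyst speeds both forward and reverse rates equally; it changes neither Q nor K — no shift from this change.
At constant volume, adding an inert gas leaves every reacting species' partial pressure unchanged, so Q is unchanged — no shift from this change.
None of the changes alters Q relative to K, so there is no net shift.

no shift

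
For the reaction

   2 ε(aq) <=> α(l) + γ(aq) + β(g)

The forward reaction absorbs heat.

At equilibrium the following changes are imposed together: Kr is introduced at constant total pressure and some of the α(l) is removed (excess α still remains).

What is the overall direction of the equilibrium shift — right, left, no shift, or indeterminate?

right

Adding inert gas at constant total pressure expands the volume and lowers every reacting partial pressure. With Δn_gas = 1 − 0 = +1, Q moves away from K toward the side with fewer gas moles, so the system shifts toward the side with more gas moles — to the right.
α is a pure liquid; its activity is 1 regardless of amount, so Q is unaffected — no shift from this change.
Only the nonzero effect(s) matter; the net shift is to the right.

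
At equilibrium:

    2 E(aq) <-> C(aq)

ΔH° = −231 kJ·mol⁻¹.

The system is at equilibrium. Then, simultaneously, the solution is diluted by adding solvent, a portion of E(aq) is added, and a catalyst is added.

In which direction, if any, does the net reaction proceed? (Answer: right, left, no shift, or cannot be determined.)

Dilution lowers every aqueous concentration by the same factor. Δn_aq = 1 − 2 = -1, so the system shifts toward the side with more dissolved moles — to the left.
Adding E (aq), a reactant, drives the reaction to the right.
A catalyst speeds both forward and reverse rates equally; it changes neither Q nor K — no shift from this change.
The individual effects push in opposite directions; without quantitative information the net direction cannot be determined.

cannot be determined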